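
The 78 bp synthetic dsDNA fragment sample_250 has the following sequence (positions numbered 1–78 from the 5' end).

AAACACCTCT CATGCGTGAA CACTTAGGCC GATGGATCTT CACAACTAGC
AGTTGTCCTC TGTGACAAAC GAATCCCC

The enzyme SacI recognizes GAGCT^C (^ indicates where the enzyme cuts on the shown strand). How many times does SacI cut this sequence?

0

No occurrence of GAGCTC is present in the sequence.
SacI does not cut: 0 sites.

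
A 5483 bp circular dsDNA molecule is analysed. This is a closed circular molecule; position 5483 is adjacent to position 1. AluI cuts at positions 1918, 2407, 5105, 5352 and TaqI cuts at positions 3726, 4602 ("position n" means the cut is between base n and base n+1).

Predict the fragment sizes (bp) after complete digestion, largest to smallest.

2049, 1319, 876, 503, 489, 247 bp

Combined cut positions (sorted): 1918, 2407, 3726, 4602, 5105, 5352.
Circular molecule, 6 cuts → 6 fragments:
  2407 − 1918 = 489 bp
  3726 − 2407 = 1319 bp
  4602 − 3726 = 876 bp
  5105 − 4602 = 503 bp
  5352 − 5105 = 247 bp
  wrap: 5483 − 5352 + 1918 = 2049 bp
Sorted largest to smallest: 2049, 1319, 876, 503, 489, 247 bp.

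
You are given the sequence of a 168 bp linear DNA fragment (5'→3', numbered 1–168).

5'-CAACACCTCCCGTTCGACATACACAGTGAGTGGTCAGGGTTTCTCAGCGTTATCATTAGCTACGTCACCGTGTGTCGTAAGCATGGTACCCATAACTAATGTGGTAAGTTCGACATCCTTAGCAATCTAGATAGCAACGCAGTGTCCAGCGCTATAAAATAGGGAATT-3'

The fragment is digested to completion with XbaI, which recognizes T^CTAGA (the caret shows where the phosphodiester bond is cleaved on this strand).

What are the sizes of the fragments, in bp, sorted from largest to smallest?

The XbaI site (TCTAGA) starts at position 126.
XbaI cuts after the first base of each site, so after position 126.
Linear molecule, 1 cut → 2 fragments:
  1–126 → 126 bp
  127–168 → 42 bp
Sorted largest to smallest: 126, 42 bp.

126, 42 bp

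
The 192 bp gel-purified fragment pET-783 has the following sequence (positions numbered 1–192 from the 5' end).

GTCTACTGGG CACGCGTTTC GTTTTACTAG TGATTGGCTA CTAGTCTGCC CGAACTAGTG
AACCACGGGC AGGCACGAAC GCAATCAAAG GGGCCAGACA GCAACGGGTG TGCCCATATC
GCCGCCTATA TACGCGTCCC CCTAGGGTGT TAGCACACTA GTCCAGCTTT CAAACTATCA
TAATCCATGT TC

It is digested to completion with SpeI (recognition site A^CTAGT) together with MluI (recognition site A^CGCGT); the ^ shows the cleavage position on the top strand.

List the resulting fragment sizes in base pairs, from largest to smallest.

78, 35, 25, 14, 14, 14, 12 bp

SpeI sites (ACTAGT) start at positions 26, 40, 54, 157.
SpeI cuts after the first base of each site, so after positions 26, 40, 54, 157.
MluI sites (ACGCGT) start at positions 12, 132.
MluI cuts after the first base of each site, so after positions 12, 132.
Combined cut positions: 12, 26, 40, 54, 132, 157.
Linear molecule, 6 cuts → 7 fragments:
  1–12 → 12 bp
  13–26 → 14 bp
  27–40 → 14 bp
  41–54 → 14 bp
  55–132 → 78 bp
  133–157 → 25 bp
  158–192 → 35 bp
Sorted largest to smallest: 78, 35, 25, 14, 14, 14, 12 bp.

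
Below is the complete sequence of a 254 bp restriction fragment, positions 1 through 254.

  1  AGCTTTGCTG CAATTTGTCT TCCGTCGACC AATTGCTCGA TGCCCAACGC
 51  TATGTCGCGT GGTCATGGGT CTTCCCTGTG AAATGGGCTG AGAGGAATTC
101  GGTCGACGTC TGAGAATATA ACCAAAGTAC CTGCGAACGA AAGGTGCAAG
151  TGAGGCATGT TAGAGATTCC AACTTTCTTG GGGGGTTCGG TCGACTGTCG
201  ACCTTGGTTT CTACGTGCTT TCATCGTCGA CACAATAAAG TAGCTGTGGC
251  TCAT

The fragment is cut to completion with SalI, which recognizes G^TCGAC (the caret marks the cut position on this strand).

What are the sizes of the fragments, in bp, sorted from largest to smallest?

SalI sites (GTCGAC) start at positions 24, 102, 190, 197, 226.
SalI cuts after the first base of each site, so after positions 24, 102, 190, 197, 226.
Linear molecule, 5 cuts → 6 fragments:
  1–24 → 24 bp
  25–102 → 78 bp
  103–190 → 88 bp
  191–197 → 7 bp
  198–226 → 29 bp
  227–254 → 28 bp
Sorted largest to smallest: 88, 78, 29, 28, 24, 7 bp.

88, 78, 29, 28, 24, 7 bp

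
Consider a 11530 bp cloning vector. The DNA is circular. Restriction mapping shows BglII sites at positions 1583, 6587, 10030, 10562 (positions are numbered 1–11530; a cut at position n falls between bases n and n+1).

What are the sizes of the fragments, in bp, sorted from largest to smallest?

Circular molecule, 4 cuts → 4 fragments:
  6587 − 1583 = 5004 bp
  10030 − 6587 = 3443 bp
  10562 − 10030 = 532 bp
  wrap: 11530 − 10562 + 1583 = 2551 bp
Sorted largest to smallest: 5004, 3443, 2551, 532 bp.

5004, 3443, 2551, 532 bp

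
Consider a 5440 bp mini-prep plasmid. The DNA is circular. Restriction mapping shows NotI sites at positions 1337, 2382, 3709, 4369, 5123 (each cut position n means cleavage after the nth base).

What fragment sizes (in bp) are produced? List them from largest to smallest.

Circular molecule, 5 cuts → 5 fragments:
  2382 − 1337 = 1045 bp
  3709 − 2382 = 1327 bp
  4369 − 3709 = 660 bp
  5123 − 4369 = 754 bp
  wrap: 5440 − 5123 + 1337 = 1654 bp
Sorted largest to smallest: 1654, 1327, 1045, 754, 660 bp.

1654, 1327, 1045, 754, 660 bp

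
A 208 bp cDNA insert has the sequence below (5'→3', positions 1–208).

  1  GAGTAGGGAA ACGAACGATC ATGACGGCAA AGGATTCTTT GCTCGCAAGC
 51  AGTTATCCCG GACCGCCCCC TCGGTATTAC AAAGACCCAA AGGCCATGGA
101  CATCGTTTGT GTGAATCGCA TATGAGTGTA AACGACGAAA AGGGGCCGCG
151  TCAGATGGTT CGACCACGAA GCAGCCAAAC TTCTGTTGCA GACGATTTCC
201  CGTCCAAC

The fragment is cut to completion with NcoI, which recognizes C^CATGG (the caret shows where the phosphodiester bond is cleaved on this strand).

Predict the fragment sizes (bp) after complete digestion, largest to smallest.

114, 94 bp

The NcoI site (CCATGG) starts at position 94.
NcoI cuts after the first base of each site, so after position 94.
Linear molecule, 1 cut → 2 fragments:
  1–94 → 94 bp
  95–208 → 114 bp
Sorted largest to smallest: 114, 94 bp.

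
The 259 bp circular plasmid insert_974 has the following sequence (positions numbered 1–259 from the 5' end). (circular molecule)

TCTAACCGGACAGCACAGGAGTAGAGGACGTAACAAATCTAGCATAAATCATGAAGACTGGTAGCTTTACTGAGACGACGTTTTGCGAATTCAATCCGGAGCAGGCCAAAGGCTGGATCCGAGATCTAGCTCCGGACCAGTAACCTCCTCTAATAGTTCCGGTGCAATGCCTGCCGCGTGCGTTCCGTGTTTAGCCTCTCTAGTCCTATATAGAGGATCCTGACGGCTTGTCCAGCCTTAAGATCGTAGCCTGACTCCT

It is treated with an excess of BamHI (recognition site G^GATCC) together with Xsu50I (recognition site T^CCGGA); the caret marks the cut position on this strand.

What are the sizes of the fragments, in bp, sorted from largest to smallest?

139, 84, 20, 16 bp

BamHI sites (GGATCC) start at positions 115, 215.
BamHI cuts after the first base of each site, so after positions 115, 215.
Xsu50I sites (TCCGGA) start at positions 95, 131.
Xsu50I cuts after the first base of each site, so after positions 95, 131.
Combined cut positions: 95, 115, 131, 215.
Circular molecule, 4 cuts → 4 fragments:
  96–115 → 20 bp
  116–131 → 16 bp
  132–215 → 84 bp
  216–259 then 1–95 → 44 + 95 = 139 bp
Sorted largest to smallest: 139, 84, 20, 16 bp.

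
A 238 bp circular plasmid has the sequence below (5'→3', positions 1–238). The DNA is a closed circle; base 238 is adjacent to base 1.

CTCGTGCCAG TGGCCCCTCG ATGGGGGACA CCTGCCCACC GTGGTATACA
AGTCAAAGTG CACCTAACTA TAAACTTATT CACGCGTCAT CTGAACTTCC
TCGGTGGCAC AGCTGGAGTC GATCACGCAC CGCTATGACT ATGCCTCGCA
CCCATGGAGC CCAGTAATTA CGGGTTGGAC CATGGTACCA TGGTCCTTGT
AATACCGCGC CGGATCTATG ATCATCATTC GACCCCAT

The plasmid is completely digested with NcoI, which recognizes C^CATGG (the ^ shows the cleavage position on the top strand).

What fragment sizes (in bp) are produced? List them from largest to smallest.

NcoI sites (CCATGG) start at positions 152, 180, 188.
NcoI cuts after the first base of each site, so after positions 152, 180, 188.
Circular molecule, 3 cuts → 3 fragments:
  153–180 → 28 bp
  181–188 → 8 bp
  189–238 then 1–152 → 50 + 152 = 202 bp
Sorted largest to smallest: 202, 28, 8 bp.

202, 28, 8 bp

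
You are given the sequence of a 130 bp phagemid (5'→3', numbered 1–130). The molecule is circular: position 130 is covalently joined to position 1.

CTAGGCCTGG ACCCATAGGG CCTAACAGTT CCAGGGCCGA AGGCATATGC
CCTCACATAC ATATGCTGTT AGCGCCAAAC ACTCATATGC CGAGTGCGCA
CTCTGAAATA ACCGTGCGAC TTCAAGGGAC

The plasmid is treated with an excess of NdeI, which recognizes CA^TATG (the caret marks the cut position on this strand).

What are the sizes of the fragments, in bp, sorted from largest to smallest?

90, 24, 16 bp

NdeI sites (CATATG) start at positions 44, 60, 84.
NdeI cuts after base 2 of each site, so after positions 45, 61, 85.
Circular molecule, 3 cuts → 3 fragments:
  46–61 → 16 bp
  62–85 → 24 bp
  86–130 then 1–45 → 45 + 45 = 90 bp
Sorted largest to smallest: 90, 24, 16 bp.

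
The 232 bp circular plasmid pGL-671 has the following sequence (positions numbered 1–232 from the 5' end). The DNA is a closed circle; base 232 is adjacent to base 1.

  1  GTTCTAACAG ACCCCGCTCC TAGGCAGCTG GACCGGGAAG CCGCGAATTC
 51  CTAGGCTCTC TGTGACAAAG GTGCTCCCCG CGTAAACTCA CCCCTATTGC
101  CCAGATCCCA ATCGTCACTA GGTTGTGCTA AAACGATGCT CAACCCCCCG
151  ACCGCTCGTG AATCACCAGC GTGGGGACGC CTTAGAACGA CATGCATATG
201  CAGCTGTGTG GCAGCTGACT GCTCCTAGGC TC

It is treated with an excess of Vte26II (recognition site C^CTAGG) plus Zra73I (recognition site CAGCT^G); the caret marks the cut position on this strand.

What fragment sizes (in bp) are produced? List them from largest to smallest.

155, 27, 21, 11, 10, 8 bp

Vte26II sites (CCTAGG) start at positions 19, 50, 224.
Vte26II cuts after the first base of each site, so after positions 19, 50, 224.
Zra73I sites (CAGCTG) start at positions 25, 201, 212.
Zra73I cuts after base 5 of each site (before the last base), so after positions 29, 205, 216.
Combined cut positions: 19, 29, 50, 205, 216, 224.
Circular molecule, 6 cuts → 6 fragments:
  20–29 → 10 bp
  30–50 → 21 bp
  51–205 → 155 bp
  206–216 → 11 bp
  217–224 → 8 bp
  225–232 then 1–19 → 8 + 19 = 27 bp
Sorted largest to smallest: 155, 27, 21, 11, 10, 8 bp.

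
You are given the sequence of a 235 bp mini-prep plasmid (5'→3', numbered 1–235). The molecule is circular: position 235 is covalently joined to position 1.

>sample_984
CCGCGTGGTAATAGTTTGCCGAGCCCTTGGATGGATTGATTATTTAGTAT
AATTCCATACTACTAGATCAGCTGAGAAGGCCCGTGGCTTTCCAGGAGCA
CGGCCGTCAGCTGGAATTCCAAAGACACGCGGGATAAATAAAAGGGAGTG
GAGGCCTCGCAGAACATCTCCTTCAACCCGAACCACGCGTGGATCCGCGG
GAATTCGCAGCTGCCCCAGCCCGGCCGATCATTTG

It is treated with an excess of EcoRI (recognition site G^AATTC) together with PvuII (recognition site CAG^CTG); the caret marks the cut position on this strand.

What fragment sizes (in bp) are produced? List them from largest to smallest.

EcoRI sites (GAATTC) start at positions 114, 201.
EcoRI cuts after the first base of each site, so after positions 114, 201.
PvuII sites (CAGCTG) start at positions 69, 108, 208.
PvuII cuts after base 3 of each site, so after positions 71, 110, 210.
Combined cut positions: 71, 110, 114, 201, 210.
Circular molecule, 5 cuts → 5 fragments:
  72–110 → 39 bp
  111–114 → 4 bp
  115–201 → 87 bp
  202–210 → 9 bp
  211–235 then 1–71 → 25 + 71 = 96 bp
Sorted largest to smallest: 96, 87, 39, 9, 4 bp.

96, 87, 39, 9, 4 bp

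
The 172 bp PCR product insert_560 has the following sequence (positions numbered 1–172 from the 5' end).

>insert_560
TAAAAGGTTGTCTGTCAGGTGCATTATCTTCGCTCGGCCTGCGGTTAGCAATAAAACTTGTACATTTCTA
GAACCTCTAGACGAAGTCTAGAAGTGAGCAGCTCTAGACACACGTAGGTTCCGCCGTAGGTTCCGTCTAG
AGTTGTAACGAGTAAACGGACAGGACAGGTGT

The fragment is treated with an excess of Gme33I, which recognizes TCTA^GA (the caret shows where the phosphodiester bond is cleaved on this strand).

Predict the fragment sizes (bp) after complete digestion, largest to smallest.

Gme33I sites (TCTAGA) start at positions 67, 76, 87, 103, 136.
Gme33I cuts after base 4 of each site, so after positions 70, 79, 90, 106, 139.
Linear molecule, 5 cuts → 6 fragments:
  1–70 → 70 bp
  71–79 → 9 bp
  80–90 → 11 bp
  91–106 → 16 bp
  107–139 → 33 bp
  140–172 → 33 bp
Sorted largest to smallest: 70, 33, 33, 16, 11, 9 bp.

70, 33, 33, 16, 11, 9 bp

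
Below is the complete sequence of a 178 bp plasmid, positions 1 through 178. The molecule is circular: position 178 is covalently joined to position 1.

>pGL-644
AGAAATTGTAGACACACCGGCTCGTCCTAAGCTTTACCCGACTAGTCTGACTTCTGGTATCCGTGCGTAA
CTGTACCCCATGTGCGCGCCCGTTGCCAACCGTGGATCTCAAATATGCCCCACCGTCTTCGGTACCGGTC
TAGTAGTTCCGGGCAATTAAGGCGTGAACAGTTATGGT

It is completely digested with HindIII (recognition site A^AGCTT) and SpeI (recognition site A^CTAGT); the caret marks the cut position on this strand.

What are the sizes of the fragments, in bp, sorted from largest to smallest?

The HindIII site (AAGCTT) starts at position 29.
HindIII cuts after the first base of each site, so after position 29.
The SpeI site (ACTAGT) starts at position 41.
SpeI cuts after the first base of each site, so after position 41.
Combined cut positions: 29, 41.
Circular molecule, 2 cuts → 2 fragments:
  30–41 → 12 bp
  42–178 then 1–29 → 137 + 29 = 166 bp
Sorted largest to smallest: 166, 12 bp.

166, 12 bp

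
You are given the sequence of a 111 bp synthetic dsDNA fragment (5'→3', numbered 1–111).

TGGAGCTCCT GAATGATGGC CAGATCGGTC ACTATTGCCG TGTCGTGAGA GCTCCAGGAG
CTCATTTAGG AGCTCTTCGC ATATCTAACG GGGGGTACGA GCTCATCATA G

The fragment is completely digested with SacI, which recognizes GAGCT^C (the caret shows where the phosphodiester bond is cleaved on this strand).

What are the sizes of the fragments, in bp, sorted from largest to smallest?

SacI sites (GAGCTC) start at positions 3, 49, 58, 70, 99.
SacI cuts after base 5 of each site (before the last base), so after positions 7, 53, 62, 74, 103.
Linear molecule, 5 cuts → 6 fragments:
  1–7 → 7 bp
  8–53 → 46 bp
  54–62 → 9 bp
  63–74 → 12 bp
  75–103 → 29 bp
  104–111 → 8 bp
Sorted largest to smallest: 46, 29, 12, 9, 8, 7 bp.

46, 29, 12, 9, 8, 7 bp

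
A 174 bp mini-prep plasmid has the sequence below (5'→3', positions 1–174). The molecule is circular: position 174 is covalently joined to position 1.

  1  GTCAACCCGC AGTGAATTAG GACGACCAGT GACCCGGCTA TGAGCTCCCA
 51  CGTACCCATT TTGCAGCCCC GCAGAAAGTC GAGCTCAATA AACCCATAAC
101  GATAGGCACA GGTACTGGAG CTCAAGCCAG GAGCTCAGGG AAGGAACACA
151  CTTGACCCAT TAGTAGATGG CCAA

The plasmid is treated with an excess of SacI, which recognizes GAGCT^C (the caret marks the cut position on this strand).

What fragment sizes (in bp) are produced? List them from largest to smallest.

85, 39, 37, 13 bp

SacI sites (GAGCTC) start at positions 42, 81, 118, 131.
SacI cuts after base 5 of each site (before the last base), so after positions 46, 85, 122, 135.
Circular molecule, 4 cuts → 4 fragments:
  47–85 → 39 bp
  86–122 → 37 bp
  123–135 → 13 bp
  136–174 then 1–46 → 39 + 46 = 85 bp
Sorted largest to smallest: 85, 39, 37, 13 bp.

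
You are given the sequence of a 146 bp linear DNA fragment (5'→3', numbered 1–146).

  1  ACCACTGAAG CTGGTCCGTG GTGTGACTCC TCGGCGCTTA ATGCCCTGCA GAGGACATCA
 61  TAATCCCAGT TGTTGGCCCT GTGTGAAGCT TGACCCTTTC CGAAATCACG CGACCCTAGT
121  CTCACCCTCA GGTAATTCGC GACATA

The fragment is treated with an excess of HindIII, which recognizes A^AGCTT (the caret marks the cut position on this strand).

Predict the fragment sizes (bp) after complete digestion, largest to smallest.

86, 60 bp

The HindIII site (AAGCTT) starts at position 86.
HindIII cuts after the first base of each site, so after position 86.
Linear molecule, 1 cut → 2 fragments:
  1–86 → 86 bp
  87–146 → 60 bp
Sorted largest to smallest: 86, 60 bp.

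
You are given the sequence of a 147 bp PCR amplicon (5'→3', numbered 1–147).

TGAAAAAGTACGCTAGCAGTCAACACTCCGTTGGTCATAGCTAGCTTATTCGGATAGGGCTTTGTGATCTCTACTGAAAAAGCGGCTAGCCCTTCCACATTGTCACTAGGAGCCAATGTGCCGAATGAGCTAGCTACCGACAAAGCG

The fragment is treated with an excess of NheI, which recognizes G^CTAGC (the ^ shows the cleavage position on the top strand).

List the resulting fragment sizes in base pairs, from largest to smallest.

45, 44, 28, 18, 12 bp

NheI sites (GCTAGC) start at positions 12, 40, 85, 129.
NheI cuts after the first base of each site, so after positions 12, 40, 85, 129.
Linear molecule, 4 cuts → 5 fragments:
  1–12 → 12 bp
  13–40 → 28 bp
  41–85 → 45 bp
  86–129 → 44 bp
  130–147 → 18 bp
Sorted largest to smallest: 45, 44, 28, 18, 12 bp.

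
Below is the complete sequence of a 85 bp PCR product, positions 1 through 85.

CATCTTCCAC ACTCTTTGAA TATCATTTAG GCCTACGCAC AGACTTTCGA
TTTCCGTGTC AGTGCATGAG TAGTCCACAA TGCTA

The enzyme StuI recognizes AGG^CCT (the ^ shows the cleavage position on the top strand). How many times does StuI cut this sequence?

1

AGGCCT occurs starting at position 29.
StuI cuts at 1 site.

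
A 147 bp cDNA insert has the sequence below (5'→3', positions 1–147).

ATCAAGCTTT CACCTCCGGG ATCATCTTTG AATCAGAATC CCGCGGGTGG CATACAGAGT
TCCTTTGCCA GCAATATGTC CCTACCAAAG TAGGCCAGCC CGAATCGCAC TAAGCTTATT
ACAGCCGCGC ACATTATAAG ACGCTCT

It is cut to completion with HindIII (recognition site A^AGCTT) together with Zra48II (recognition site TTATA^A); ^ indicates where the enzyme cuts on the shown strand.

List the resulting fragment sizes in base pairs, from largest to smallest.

108, 26, 9, 4 bp

HindIII sites (AAGCTT) start at positions 4, 112.
HindIII cuts after the first base of each site, so after positions 4, 112.
The Zra48II site (TTATAA) starts at position 134.
Zra48II cuts after base 5 of each site (before the last base), so after position 138.
Combined cut positions: 4, 112, 138.
Linear molecule, 3 cuts → 4 fragments:
  1–4 → 4 bp
  5–112 → 108 bp
  113–138 → 26 bp
  139–147 → 9 bp
Sorted largest to smallest: 108, 26, 9, 4 bp.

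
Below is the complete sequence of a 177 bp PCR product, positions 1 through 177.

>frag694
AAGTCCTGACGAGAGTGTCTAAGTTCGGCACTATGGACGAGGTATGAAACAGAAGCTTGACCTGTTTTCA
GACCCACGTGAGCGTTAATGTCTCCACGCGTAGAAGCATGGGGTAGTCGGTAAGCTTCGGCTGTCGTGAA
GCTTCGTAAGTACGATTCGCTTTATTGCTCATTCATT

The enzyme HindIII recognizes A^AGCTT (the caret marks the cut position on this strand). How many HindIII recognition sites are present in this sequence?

3

AAGCTT occurs starting at positions 53, 122, 139.
HindIII cuts at 3 sites.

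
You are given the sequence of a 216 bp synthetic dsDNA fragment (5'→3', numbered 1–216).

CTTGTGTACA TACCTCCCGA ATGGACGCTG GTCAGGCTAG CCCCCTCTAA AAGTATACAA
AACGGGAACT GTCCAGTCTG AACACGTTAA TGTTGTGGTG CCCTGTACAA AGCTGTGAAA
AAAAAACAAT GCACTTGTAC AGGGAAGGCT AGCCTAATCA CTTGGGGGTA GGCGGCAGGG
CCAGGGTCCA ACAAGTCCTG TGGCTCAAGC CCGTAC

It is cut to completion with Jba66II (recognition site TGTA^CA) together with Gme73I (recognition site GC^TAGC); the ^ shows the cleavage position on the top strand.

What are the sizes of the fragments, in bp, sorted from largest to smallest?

Jba66II sites (TGTACA) start at positions 5, 104, 136.
Jba66II cuts after base 4 of each site, so after positions 8, 107, 139.
Gme73I sites (GCTAGC) start at positions 36, 148.
Gme73I cuts after base 2 of each site, so after positions 37, 149.
Combined cut positions: 8, 37, 107, 139, 149.
Linear molecule, 5 cuts → 6 fragments:
  1–8 → 8 bp
  9–37 → 29 bp
  38–107 → 70 bp
  108–139 → 32 bp
  140–149 → 10 bp
  150–216 → 67 bp
Sorted largest to smallest: 70, 67, 32, 29, 10, 8 bp.

70, 67, 32, 29, 10, 8 bp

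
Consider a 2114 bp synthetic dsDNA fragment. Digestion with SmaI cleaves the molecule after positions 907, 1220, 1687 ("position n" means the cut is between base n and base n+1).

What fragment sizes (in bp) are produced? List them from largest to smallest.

Linear molecule, 3 cuts → 4 fragments:
  907 − 0 = 907 bp
  1220 − 907 = 313 bp
  1687 − 1220 = 467 bp
  2114 − 1687 = 427 bp
Sorted largest to smallest: 907, 467, 427, 313 bp.

907, 467, 427, 313 bp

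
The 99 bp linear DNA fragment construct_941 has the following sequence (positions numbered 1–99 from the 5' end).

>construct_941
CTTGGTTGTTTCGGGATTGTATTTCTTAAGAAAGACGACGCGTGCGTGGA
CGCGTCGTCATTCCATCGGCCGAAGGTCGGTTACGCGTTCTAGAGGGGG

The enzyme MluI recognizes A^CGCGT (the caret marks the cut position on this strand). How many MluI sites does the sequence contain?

ACGCGT occurs starting at positions 38, 50, 83.
MluI cuts at 3 sites.

3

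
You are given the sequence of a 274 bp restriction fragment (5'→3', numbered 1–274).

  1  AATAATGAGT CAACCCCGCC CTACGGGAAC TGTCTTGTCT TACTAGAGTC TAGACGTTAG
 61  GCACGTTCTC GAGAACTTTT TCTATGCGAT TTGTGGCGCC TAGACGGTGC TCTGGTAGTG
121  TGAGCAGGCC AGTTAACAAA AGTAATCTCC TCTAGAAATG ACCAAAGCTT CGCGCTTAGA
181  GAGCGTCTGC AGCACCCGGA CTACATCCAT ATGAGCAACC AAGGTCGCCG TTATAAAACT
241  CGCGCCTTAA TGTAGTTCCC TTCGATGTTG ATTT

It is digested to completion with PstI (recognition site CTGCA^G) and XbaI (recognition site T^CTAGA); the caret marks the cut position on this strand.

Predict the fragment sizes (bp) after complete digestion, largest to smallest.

102, 83, 49, 40 bp

The PstI site (CTGCAG) starts at position 187.
PstI cuts after base 5 of each site (before the last base), so after position 191.
XbaI sites (TCTAGA) start at positions 49, 151.
XbaI cuts after the first base of each site, so after positions 49, 151.
Combined cut positions: 49, 151, 191.
Linear molecule, 3 cuts → 4 fragments:
  1–49 → 49 bp
  50–151 → 102 bp
  152–191 → 40 bp
  192–274 → 83 bp
Sorted largest to smallest: 102, 83, 49, 40 bp.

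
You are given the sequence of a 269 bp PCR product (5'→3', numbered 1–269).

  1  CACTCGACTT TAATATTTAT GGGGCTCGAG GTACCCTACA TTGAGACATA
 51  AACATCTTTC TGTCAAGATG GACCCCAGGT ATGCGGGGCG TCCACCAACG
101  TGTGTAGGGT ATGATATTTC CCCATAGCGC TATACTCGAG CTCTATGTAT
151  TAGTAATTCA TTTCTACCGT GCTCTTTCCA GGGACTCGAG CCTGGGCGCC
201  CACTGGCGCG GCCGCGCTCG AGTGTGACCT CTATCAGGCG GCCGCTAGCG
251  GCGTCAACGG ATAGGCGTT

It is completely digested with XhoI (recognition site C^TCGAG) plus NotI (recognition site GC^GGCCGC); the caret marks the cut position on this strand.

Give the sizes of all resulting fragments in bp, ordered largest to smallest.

XhoI sites (CTCGAG) start at positions 25, 135, 185, 217.
XhoI cuts after the first base of each site, so after positions 25, 135, 185, 217.
NotI sites (GCGGCCGC) start at positions 208, 238.
NotI cuts after base 2 of each site, so after positions 209, 239.
Combined cut positions: 25, 135, 185, 209, 217, 239.
Linear molecule, 6 cuts → 7 fragments:
  1–25 → 25 bp
  26–135 → 110 bp
  136–185 → 50 bp
  186–209 → 24 bp
  210–217 → 8 bp
  218–239 → 22 bp
  240–269 → 30 bp
Sorted largest to smallest: 110, 50, 30, 25, 24, 22, 8 bp.

110, 50, 30, 25, 24, 22, 8 bp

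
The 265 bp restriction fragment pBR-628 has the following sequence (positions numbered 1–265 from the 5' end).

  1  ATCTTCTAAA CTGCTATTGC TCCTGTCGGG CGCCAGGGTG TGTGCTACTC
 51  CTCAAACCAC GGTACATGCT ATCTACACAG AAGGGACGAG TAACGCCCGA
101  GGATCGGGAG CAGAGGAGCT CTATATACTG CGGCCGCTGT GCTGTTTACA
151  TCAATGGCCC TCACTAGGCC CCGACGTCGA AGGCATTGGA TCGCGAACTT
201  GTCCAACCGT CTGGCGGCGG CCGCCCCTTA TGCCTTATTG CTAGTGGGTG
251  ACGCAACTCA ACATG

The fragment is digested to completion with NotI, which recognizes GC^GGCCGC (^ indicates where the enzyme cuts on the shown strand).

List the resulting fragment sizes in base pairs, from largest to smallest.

131, 87, 47 bp

NotI sites (GCGGCCGC) start at positions 130, 217.
NotI cuts after base 2 of each site, so after positions 131, 218.
Linear molecule, 2 cuts → 3 fragments:
  1–131 → 131 bp
  132–218 → 87 bp
  219–265 → 47 bp
Sorted largest to smallest: 131, 87, 47 bp.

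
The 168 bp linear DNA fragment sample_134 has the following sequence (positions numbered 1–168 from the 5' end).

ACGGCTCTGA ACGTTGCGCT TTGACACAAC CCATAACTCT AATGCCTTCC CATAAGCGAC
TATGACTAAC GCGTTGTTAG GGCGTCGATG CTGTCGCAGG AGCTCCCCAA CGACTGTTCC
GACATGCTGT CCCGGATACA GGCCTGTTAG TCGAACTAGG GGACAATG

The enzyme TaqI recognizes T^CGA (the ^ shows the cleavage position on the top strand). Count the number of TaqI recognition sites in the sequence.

2

TCGA occurs starting at positions 85, 151.
TaqI cuts at 2 sites.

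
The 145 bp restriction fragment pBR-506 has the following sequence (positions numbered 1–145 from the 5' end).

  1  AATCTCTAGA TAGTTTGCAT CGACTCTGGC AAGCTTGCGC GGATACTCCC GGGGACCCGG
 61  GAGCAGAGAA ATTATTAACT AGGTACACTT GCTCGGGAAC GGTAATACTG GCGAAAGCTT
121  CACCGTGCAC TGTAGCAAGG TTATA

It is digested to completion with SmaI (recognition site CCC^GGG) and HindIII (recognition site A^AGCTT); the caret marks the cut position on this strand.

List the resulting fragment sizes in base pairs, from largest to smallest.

SmaI sites (CCCGGG) start at positions 48, 56.
SmaI cuts after base 3 of each site, so after positions 50, 58.
HindIII sites (AAGCTT) start at positions 31, 115.
HindIII cuts after the first base of each site, so after positions 31, 115.
Combined cut positions: 31, 50, 58, 115.
Linear molecule, 4 cuts → 5 fragments:
  1–31 → 31 bp
  32–50 → 19 bp
  51–58 → 8 bp
  59–115 → 57 bp
  116–145 → 30 bp
Sorted largest to smallest: 57, 31, 30, 19, 8 bp.

57, 31, 30, 19, 8 bp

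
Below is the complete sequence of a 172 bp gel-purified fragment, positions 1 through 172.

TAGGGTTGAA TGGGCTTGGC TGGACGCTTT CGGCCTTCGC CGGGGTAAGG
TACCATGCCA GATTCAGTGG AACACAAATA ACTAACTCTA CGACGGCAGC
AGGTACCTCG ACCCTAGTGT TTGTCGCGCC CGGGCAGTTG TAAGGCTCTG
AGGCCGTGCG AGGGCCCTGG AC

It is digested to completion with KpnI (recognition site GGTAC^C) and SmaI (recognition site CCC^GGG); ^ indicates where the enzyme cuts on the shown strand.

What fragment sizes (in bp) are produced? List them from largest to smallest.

53, 53, 41, 25 bp

KpnI sites (GGTACC) start at positions 49, 102.
KpnI cuts after base 5 of each site (before the last base), so after positions 53, 106.
The SmaI site (CCCGGG) starts at position 129.
SmaI cuts after base 3 of each site, so after position 131.
Combined cut positions: 53, 106, 131.
Linear molecule, 3 cuts → 4 fragments:
  1–53 → 53 bp
  54–106 → 53 bp
  107–131 → 25 bp
  132–172 → 41 bp
Sorted largest to smallest: 53, 53, 41, 25 bp.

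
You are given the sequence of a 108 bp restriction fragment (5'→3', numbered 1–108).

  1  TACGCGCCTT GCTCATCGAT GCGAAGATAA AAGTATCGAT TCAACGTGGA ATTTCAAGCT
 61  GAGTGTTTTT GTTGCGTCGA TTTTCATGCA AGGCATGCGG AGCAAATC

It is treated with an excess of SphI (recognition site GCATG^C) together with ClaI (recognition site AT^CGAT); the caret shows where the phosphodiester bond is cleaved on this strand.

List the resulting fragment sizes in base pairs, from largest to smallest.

The SphI site (GCATGC) starts at position 93.
SphI cuts after base 5 of each site (before the last base), so after position 97.
ClaI sites (ATCGAT) start at positions 15, 35.
ClaI cuts after base 2 of each site, so after positions 16, 36.
Combined cut positions: 16, 36, 97.
Linear molecule, 3 cuts → 4 fragments:
  1–16 → 16 bp
  17–36 → 20 bp
  37–97 → 61 bp
  98–108 → 11 bp
Sorted largest to smallest: 61, 20, 16, 11 bp.

61, 20, 16, 11 bp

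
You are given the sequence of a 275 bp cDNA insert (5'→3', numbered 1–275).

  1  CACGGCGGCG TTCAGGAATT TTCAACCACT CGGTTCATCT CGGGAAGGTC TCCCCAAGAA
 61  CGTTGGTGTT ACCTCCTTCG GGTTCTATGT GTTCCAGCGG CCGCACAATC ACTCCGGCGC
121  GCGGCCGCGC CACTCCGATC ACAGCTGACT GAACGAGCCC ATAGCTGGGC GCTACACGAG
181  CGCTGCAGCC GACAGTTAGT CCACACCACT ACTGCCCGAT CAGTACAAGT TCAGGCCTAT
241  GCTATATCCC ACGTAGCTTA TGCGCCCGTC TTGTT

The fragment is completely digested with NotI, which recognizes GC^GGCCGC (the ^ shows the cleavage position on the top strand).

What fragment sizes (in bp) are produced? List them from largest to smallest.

NotI sites (GCGGCCGC) start at positions 97, 121.
NotI cuts after base 2 of each site, so after positions 98, 122.
Linear molecule, 2 cuts → 3 fragments:
  1–98 → 98 bp
  99–122 → 24 bp
  123–275 → 153 bp
Sorted largest to smallest: 153, 98, 24 bp.

153, 98, 24 bp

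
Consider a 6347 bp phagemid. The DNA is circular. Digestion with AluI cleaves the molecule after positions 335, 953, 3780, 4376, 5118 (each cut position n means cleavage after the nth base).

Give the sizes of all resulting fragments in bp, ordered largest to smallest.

Circular molecule, 5 cuts → 5 fragments:
  953 − 335 = 618 bp
  3780 − 953 = 2827 bp
  4376 − 3780 = 596 bp
  5118 − 4376 = 742 bp
  wrap: 6347 − 5118 + 335 = 1564 bp
Sorted largest to smallest: 2827, 1564, 742, 618, 596 bp.

2827, 1564, 742, 618, 596 bp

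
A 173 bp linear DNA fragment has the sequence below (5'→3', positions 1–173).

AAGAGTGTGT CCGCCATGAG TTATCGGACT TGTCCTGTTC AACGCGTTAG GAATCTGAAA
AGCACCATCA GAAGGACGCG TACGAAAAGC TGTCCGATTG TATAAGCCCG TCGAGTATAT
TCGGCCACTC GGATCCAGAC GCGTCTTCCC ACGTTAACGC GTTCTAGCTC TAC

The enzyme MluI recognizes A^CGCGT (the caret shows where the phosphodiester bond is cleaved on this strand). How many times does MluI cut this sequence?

ACGCGT occurs starting at positions 42, 76, 139, 157.
MluI cuts at 4 sites.

4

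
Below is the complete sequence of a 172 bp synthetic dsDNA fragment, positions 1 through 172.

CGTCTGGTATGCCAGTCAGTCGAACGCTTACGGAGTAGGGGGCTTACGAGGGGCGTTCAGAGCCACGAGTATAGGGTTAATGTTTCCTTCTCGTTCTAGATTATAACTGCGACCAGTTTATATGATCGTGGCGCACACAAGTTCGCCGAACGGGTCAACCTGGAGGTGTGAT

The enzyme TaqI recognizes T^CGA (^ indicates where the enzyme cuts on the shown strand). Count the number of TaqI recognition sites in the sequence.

TCGA occurs starting at position 20.
TaqI cuts at 1 site.

1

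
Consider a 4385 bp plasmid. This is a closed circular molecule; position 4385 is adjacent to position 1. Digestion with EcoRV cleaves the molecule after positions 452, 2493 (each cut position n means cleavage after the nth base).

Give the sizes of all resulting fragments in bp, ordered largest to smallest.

Circular molecule, 2 cuts → 2 fragments:
  2493 − 452 = 2041 bp
  wrap: 4385 − 2493 + 452 = 2344 bp
Sorted largest to smallest: 2344, 2041 bp.

2344, 2041 bp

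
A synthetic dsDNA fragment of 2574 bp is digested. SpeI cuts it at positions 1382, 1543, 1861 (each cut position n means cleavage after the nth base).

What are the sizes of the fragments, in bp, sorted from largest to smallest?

1382, 713, 318, 161 bp

Linear molecule, 3 cuts → 4 fragments:
  1382 − 0 = 1382 bp
  1543 − 1382 = 161 bp
  1861 − 1543 = 318 bp
  2574 − 1861 = 713 bp
Sorted largest to smallest: 1382, 713, 318, 161 bp.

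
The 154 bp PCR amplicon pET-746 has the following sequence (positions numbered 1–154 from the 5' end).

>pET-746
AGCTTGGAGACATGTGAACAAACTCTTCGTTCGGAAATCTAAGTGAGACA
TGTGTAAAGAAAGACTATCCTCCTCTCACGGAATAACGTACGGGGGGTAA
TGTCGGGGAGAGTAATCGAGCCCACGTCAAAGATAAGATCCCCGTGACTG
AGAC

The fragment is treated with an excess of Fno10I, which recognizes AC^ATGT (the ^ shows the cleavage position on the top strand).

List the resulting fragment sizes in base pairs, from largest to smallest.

105, 38, 11 bp

Fno10I sites (ACATGT) start at positions 10, 48.
Fno10I cuts after base 2 of each site, so after positions 11, 49.
Linear molecule, 2 cuts → 3 fragments:
  1–11 → 11 bp
  12–49 → 38 bp
  50–154 → 105 bp
Sorted largest to smallest: 105, 38, 11 bp.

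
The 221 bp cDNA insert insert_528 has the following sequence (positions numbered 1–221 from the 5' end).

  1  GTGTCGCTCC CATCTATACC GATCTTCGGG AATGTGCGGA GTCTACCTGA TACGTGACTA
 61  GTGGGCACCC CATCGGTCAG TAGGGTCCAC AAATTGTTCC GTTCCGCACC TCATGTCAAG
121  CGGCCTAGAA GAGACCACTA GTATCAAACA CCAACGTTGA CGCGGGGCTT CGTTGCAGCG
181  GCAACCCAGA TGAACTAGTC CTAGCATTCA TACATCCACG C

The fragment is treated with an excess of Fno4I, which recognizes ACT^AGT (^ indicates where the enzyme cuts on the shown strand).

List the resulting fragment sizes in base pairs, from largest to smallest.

80, 59, 57, 25 bp

Fno4I sites (ACTAGT) start at positions 57, 137, 194.
Fno4I cuts after base 3 of each site, so after positions 59, 139, 196.
Linear molecule, 3 cuts → 4 fragments:
  1–59 → 59 bp
  60–139 → 80 bp
  140–196 → 57 bp
  197–221 → 25 bp
Sorted largest to smallest: 80, 59, 57, 25 bp.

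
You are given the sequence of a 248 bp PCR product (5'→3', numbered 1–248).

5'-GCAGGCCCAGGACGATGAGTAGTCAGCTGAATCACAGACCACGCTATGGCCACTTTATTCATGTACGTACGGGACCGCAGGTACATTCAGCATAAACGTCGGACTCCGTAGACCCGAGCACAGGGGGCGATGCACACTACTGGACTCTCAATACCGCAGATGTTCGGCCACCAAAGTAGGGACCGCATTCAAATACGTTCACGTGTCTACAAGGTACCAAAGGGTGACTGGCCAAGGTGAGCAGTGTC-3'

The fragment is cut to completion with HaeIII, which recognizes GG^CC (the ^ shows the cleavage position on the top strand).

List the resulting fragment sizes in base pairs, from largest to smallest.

HaeIII sites (GGCC) start at positions 4, 48, 166, 230.
HaeIII cuts after base 2 of each site, so after positions 5, 49, 167, 231.
Linear molecule, 4 cuts → 5 fragments:
  1–5 → 5 bp
  6–49 → 44 bp
  50–167 → 118 bp
  168–231 → 64 bp
  232–248 → 17 bp
Sorted largest to smallest: 118, 64, 44, 17, 5 bp.

118, 64, 44, 17, 5 bp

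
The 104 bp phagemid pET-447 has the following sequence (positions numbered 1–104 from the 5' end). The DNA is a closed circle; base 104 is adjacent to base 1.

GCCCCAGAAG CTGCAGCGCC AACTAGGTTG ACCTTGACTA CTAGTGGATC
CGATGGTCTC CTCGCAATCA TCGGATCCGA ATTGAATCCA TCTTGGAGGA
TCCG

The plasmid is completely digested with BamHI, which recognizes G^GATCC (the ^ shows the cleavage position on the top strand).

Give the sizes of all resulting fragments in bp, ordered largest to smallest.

52, 27, 25 bp

BamHI sites (GGATCC) start at positions 46, 73, 98.
BamHI cuts after the first base of each site, so after positions 46, 73, 98.
Circular molecule, 3 cuts → 3 fragments:
  47–73 → 27 bp
  74–98 → 25 bp
  99–104 then 1–46 → 6 + 46 = 52 bp
Sorted largest to smallest: 52, 27, 25 bp.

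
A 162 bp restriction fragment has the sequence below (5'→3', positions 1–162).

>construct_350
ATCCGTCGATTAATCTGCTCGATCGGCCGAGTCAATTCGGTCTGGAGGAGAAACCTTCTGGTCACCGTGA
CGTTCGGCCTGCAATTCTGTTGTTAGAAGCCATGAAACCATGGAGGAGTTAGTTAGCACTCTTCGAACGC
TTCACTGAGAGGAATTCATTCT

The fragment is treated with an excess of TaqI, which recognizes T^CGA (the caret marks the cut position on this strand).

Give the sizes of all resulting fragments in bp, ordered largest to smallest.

TaqI sites (TCGA) start at positions 6, 19, 133.
TaqI cuts after the first base of each site, so after positions 6, 19, 133.
Linear molecule, 3 cuts → 4 fragments:
  1–6 → 6 bp
  7–19 → 13 bp
  20–133 → 114 bp
  134–162 → 29 bp
Sorted largest to smallest: 114, 29, 13, 6 bp.

114, 29, 13, 6 bp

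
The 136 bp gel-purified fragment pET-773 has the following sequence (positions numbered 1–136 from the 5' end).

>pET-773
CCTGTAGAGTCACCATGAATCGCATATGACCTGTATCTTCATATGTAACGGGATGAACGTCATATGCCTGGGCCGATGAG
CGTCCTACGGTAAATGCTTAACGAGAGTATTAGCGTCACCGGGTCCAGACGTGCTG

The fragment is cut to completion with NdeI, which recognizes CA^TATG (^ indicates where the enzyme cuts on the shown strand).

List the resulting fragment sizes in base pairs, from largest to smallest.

74, 24, 21, 17 bp

NdeI sites (CATATG) start at positions 23, 40, 61.
NdeI cuts after base 2 of each site, so after positions 24, 41, 62.
Linear molecule, 3 cuts → 4 fragments:
  1–24 → 24 bp
  25–41 → 17 bp
  42–62 → 21 bp
  63–136 → 74 bp
Sorted largest to smallest: 74, 24, 21, 17 bp.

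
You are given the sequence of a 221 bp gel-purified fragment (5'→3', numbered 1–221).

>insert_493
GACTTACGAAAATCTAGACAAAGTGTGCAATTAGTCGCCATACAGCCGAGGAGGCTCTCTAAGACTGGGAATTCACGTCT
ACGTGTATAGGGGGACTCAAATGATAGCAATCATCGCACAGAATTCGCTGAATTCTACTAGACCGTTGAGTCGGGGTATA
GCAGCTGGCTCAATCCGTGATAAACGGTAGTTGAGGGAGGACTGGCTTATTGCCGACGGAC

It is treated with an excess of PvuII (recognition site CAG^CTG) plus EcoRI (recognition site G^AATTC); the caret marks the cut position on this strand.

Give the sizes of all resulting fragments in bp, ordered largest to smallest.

69, 57, 52, 34, 9 bp

The PvuII site (CAGCTG) starts at position 162.
PvuII cuts after base 3 of each site, so after position 164.
EcoRI sites (GAATTC) start at positions 69, 121, 130.
EcoRI cuts after the first base of each site, so after positions 69, 121, 130.
Combined cut positions: 69, 121, 130, 164.
Linear molecule, 4 cuts → 5 fragments:
  1–69 → 69 bp
  70–121 → 52 bp
  122–130 → 9 bp
  131–164 → 34 bp
  165–221 → 57 bp
Sorted largest to smallest: 69, 57, 52, 34, 9 bp.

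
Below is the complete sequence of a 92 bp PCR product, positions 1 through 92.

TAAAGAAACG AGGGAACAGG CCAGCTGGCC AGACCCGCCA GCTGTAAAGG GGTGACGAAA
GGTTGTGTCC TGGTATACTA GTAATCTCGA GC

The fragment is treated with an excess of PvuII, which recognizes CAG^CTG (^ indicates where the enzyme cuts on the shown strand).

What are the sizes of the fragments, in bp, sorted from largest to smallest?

PvuII sites (CAGCTG) start at positions 22, 39.
PvuII cuts after base 3 of each site, so after positions 24, 41.
Linear molecule, 2 cuts → 3 fragments:
  1–24 → 24 bp
  25–41 → 17 bp
  42–92 → 51 bp
Sorted largest to smallest: 51, 24, 17 bp.

51, 24, 17 bp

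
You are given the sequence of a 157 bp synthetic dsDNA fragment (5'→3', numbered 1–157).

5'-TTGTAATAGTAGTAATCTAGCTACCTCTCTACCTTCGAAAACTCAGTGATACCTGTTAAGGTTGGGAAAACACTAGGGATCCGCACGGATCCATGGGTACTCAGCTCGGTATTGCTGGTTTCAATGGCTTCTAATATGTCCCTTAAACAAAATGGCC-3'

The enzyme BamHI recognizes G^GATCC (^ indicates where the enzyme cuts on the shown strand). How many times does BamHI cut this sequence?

GGATCC occurs starting at positions 77, 87.
BamHI cuts at 2 sites.

2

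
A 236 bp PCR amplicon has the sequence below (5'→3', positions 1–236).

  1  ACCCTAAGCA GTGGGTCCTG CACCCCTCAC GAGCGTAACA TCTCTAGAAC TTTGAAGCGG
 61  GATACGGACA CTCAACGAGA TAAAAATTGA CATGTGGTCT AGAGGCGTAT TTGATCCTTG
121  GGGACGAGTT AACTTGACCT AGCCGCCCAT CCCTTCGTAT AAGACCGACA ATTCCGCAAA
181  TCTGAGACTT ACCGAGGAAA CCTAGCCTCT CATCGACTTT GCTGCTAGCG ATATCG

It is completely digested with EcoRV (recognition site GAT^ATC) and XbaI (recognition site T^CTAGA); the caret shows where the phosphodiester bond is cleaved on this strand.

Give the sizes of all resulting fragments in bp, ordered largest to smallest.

134, 55, 43, 4 bp

The EcoRV site (GATATC) starts at position 230.
EcoRV cuts after base 3 of each site, so after position 232.
XbaI sites (TCTAGA) start at positions 43, 98.
XbaI cuts after the first base of each site, so after positions 43, 98.
Combined cut positions: 43, 98, 232.
Linear molecule, 3 cuts → 4 fragments:
  1–43 → 43 bp
  44–98 → 55 bp
  99–232 → 134 bp
  233–236 → 4 bp
Sorted largest to smallest: 134, 55, 43, 4 bp.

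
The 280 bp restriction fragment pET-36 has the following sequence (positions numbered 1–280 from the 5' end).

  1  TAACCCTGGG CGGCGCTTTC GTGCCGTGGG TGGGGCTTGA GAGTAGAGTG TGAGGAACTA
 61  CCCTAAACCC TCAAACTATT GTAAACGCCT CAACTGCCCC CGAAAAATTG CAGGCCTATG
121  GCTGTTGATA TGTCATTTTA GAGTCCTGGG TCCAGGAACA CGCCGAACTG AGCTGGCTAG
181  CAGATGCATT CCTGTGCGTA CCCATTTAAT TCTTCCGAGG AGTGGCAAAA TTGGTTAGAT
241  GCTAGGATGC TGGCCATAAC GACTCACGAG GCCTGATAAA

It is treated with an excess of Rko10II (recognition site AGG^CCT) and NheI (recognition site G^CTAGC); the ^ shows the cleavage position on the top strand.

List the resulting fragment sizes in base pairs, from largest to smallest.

114, 95, 62, 9 bp

Rko10II sites (AGGCCT) start at positions 112, 269.
Rko10II cuts after base 3 of each site, so after positions 114, 271.
The NheI site (GCTAGC) starts at position 176.
NheI cuts after the first base of each site, so after position 176.
Combined cut positions: 114, 176, 271.
Linear molecule, 3 cuts → 4 fragments:
  1–114 → 114 bp
  115–176 → 62 bp
  177–271 → 95 bp
  272–280 → 9 bp
Sorted largest to smallest: 114, 95, 62, 9 bp.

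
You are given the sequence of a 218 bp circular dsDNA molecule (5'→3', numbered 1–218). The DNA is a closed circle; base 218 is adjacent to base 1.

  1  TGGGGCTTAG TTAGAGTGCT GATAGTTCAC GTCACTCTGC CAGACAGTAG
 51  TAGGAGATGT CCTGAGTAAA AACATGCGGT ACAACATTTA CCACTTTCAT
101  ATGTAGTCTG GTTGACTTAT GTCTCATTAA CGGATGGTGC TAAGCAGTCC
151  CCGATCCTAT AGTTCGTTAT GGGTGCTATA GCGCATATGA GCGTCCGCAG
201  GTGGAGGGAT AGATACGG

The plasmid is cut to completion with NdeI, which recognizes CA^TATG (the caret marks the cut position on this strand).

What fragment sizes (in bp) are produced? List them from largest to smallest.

132, 86 bp

NdeI sites (CATATG) start at positions 98, 184.
NdeI cuts after base 2 of each site, so after positions 99, 185.
Circular molecule, 2 cuts → 2 fragments:
  100–185 → 86 bp
  186–218 then 1–99 → 33 + 99 = 132 bp
Sorted largest to smallest: 132, 86 bp.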